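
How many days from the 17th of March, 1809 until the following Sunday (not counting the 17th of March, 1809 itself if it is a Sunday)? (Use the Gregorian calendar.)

2

Mar 17, 1809 is a Friday.
From Friday to the next Sunday is 2 days.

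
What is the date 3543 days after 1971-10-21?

+366 (one year; includes Feb 29, 1972) → Oct 21, 1972 (3177 left).
+365 (one year) → Oct 21, 1973 (2812 left).
+365 (one year) → Oct 21, 1974 (2447 left).
+365 (one year) → Oct 21, 1975 (2082 left).
+366 (one year; includes Feb 29, 1976) → Oct 21, 1976 (1716 left).
+365 (one year) → Oct 21, 1977 (1351 left).
+365 (one year) → Oct 21, 1978 (986 left).
+365 (one year) → Oct 21, 1979 (621 left).
+366 (one year; includes Feb 29, 1980) → Oct 21, 1980 (255 left).
Oct has 31 days: +11 → Nov 1, 1980 (244 left).
Nov has 30 days: +30 → Dec 1, 1980 (214 left).
Dec has 31 days: +31 → Jan 1, 1981 (183 left).
Jan has 31 days: +31 → Feb 1, 1981 (152 left).
Feb has 28 days: +28 → Mar 1, 1981 (124 left).
Mar has 31 days: +31 → Apr 1, 1981 (93 left).
Apr has 30 days: +30 → May 1, 1981 (63 left).
May has 31 days: +31 → Jun 1, 1981 (32 left).
Jun has 30 days: +30 → Jul 1, 1981 (2 left).
+2 → Jul 3, 1981.

July 3, 1981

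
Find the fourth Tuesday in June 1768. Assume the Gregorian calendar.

June 28, 1768

June 1, 1768 is a Wednesday.
The first Tuesday is therefore June 7 (6 days later).
The fourth Tuesday is 7 + 3×7 = June 28.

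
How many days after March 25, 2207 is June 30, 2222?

Mar 25, 2207 → Mar 25, 2208: 366 days (Feb 29, 2208 is in that span).
Mar 25, 2208 → Mar 25, 2209: 365 days.
Mar 25, 2209 → Mar 25, 2210: 365 days.
Mar 25, 2210 → Mar 25, 2211: 365 days.
Mar 25, 2211 → Mar 25, 2212: 366 days (Feb 29, 2212 is in that span).
Mar 25, 2212 → Mar 25, 2213: 365 days.
Mar 25, 2213 → Mar 25, 2214: 365 days.
Mar 25, 2214 → Mar 25, 2215: 365 days.
Mar 25, 2215 → Mar 25, 2216: 366 days (Feb 29, 2216 is in that span).
Mar 25, 2216 → Mar 25, 2217: 365 days.
Mar 25, 2217 → Mar 25, 2218: 365 days.
Mar 25, 2218 → Mar 25, 2219: 365 days.
Mar 25, 2219 → Mar 25, 2220: 366 days (Feb 29, 2220 is in that span).
Mar 25, 2220 → Mar 25, 2221: 365 days.
Mar 25, 2221 → Mar 25, 2222: 365 days.
Mar 25, 2222 → Apr 25, 2222: 31 days (March has 31).
Apr 25, 2222 → May 25, 2222: 30 days (April has 30).
May 25, 2222 → Jun 25, 2222: 31 days (May has 31).
Jun 25, 2222 → Jun 30, 2222: 5 days.
Total: 5576 days.

5576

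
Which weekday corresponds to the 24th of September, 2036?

January 1, 2036 is a Tuesday.
Jan 1, 2036 → Feb 1, 2036: 31 days (January has 31).
Feb 1, 2036 → Mar 1, 2036: 29 days (February has 29).
Mar 1, 2036 → Apr 1, 2036: 31 days (March has 31).
Apr 1, 2036 → May 1, 2036: 30 days (April has 30).
May 1, 2036 → Jun 1, 2036: 31 days (May has 31).
Jun 1, 2036 → Jul 1, 2036: 30 days (June has 30).
Jul 1, 2036 → Aug 1, 2036: 31 days (July has 31).
Aug 1, 2036 → Sep 1, 2036: 31 days (August has 31).
Sep 1, 2036 → Sep 24, 2036: 23 days.
Total: 267 days.
267 mod 7 = 1, so Tuesday + 1 = Wednesday.

Wednesday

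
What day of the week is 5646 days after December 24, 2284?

Sunday

First find the weekday of Dec 24, 2284. Doomsday rule: the anchor day for the 2200s is Friday. For year 84: 84÷12 = 7 r 0, and 0÷4 = 0, so 7+0+0 = 7.
Friday + 7 ≡ Friday — that's 2284's doomsday.
In December the doomsday date is Dec 12.
Dec 24 is 12 days after Dec 12; 12 mod 7 = 5, so Friday + 5 = Wednesday.
5646 mod 7 = 4, so 5646 days after a Wednesday is Wednesday + 4 = Sunday.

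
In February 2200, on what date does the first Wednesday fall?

February 5, 2200

February 1, 2200 is a Saturday.
The first Wednesday is therefore February 5 (4 days later).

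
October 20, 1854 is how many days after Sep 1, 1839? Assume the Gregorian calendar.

Sep 1, 1839 → Sep 1, 1840: 366 days (Feb 29, 1840 is in that span).
Sep 1, 1840 → Sep 1, 1841: 365 days.
Sep 1, 1841 → Sep 1, 1842: 365 days.
Sep 1, 1842 → Sep 1, 1843: 365 days.
Sep 1, 1843 → Sep 1, 1844: 366 days (Feb 29, 1844 is in that span).
Sep 1, 1844 → Sep 1, 1845: 365 days.
Sep 1, 1845 → Sep 1, 1846: 365 days.
Sep 1, 1846 → Sep 1, 1847: 365 days.
Sep 1, 1847 → Sep 1, 1848: 366 days (Feb 29, 1848 is in that span).
Sep 1, 1848 → Sep 1, 1849: 365 days.
Sep 1, 1849 → Sep 1, 1850: 365 days.
Sep 1, 1850 → Sep 1, 1851: 365 days.
Sep 1, 1851 → Sep 1, 1852: 366 days (Feb 29, 1852 is in that span).
Sep 1, 1852 → Sep 1, 1853: 365 days.
Sep 1, 1853 → Sep 1, 1854: 365 days.
Sep 1, 1854 → Oct 1, 1854: 30 days (September has 30).
Oct 1, 1854 → Oct 20, 1854: 19 days.
Total: 5528 days.

5528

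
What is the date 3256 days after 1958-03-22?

+365 (one year) → Mar 22, 1959 (2891 left).
+366 (one year; includes Feb 29, 1960) → Mar 22, 1960 (2525 left).
+365 (one year) → Mar 22, 1961 (2160 left).
+365 (one year) → Mar 22, 1962 (1795 left).
+365 (one year) → Mar 22, 1963 (1430 left).
+366 (one year; includes Feb 29, 1964) → Mar 22, 1964 (1064 left).
+365 (one year) → Mar 22, 1965 (699 left).
+365 (one year) → Mar 22, 1966 (334 left).
Mar has 31 days: +10 → Apr 1, 1966 (324 left).
Apr has 30 days: +30 → May 1, 1966 (294 left).
May has 31 days: +31 → Jun 1, 1966 (263 left).
Jun has 30 days: +30 → Jul 1, 1966 (233 left).
Jul has 31 days: +31 → Aug 1, 1966 (202 left).
Aug has 31 days: +31 → Sep 1, 1966 (171 left).
Sep has 30 days: +30 → Oct 1, 1966 (141 left).
Oct has 31 days: +31 → Nov 1, 1966 (110 left).
Nov has 30 days: +30 → Dec 1, 1966 (80 left).
Dec has 31 days: +31 → Jan 1, 1967 (49 left).
Jan has 31 days: +31 → Feb 1, 1967 (18 left).
+18 → Feb 19, 1967.

February 19, 1967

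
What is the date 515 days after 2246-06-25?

+365 (one year) → Jun 25, 2247 (150 left).
Jun has 30 days: +6 → Jul 1, 2247 (144 left).
Jul has 31 days: +31 → Aug 1, 2247 (113 left).
Aug has 31 days: +31 → Sep 1, 2247 (82 left).
Sep has 30 days: +30 → Oct 1, 2247 (52 left).
Oct has 31 days: +31 → Nov 1, 2247 (21 left).
+21 → Nov 22, 2247.

November 22, 2247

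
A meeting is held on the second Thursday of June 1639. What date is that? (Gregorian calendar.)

June 1, 1639 is a Wednesday.
The first Thursday is therefore June 2 (1 days later).
The second Thursday is 2 + 1×7 = June 9.

June 9, 1639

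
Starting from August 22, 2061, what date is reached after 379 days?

Aug has 31 days: +10 → Sep 1, 2061 (369 left).
Sep has 30 days: +30 → Oct 1, 2061 (339 left).
Oct has 31 days: +31 → Nov 1, 2061 (308 left).
Nov has 30 days: +30 → Dec 1, 2061 (278 left).
Dec has 31 days: +31 → Jan 1, 2062 (247 left).
Jan has 31 days: +31 → Feb 1, 2062 (216 left).
Feb has 28 days: +28 → Mar 1, 2062 (188 left).
Mar has 31 days: +31 → Apr 1, 2062 (157 left).
Apr has 30 days: +30 → May 1, 2062 (127 left).
May has 31 days: +31 → Jun 1, 2062 (96 left).
Jun has 30 days: +30 → Jul 1, 2062 (66 left).
Jul has 31 days: +31 → Aug 1, 2062 (35 left).
Aug has 31 days: +31 → Sep 1, 2062 (4 left).
+4 → Sep 5, 2062.

September 5, 2062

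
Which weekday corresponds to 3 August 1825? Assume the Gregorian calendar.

Doomsday rule: the anchor day for the 1800s is Friday. For year 25: 25÷12 = 2 r 1, and 1÷4 = 0, so 2+1+0 = 3.
Friday + 3 ≡ Monday — that's 1825's doomsday.
In August the doomsday date is Aug 8.
Aug 3 is 5 days before Aug 8; 5 mod 7 = 5, so Monday − 5 = Wednesday.

Wednesday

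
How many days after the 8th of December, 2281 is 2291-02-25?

3366

Dec 8, 2281 → Dec 8, 2282: 365 days.
Dec 8, 2282 → Dec 8, 2283: 365 days.
Dec 8, 2283 → Dec 8, 2284: 366 days (Feb 29, 2284 is in that span).
Dec 8, 2284 → Dec 8, 2285: 365 days.
Dec 8, 2285 → Dec 8, 2286: 365 days.
Dec 8, 2286 → Dec 8, 2287: 365 days.
Dec 8, 2287 → Dec 8, 2288: 366 days (Feb 29, 2288 is in that span).
Dec 8, 2288 → Dec 8, 2289: 365 days.
Dec 8, 2289 → Dec 8, 2290: 365 days.
Dec 8, 2290 → Jan 8, 2291: 31 days (December has 31).
Jan 8, 2291 → Feb 8, 2291: 31 days (January has 31).
Feb 8, 2291 → Feb 25, 2291: 17 days.
Total: 3366 days.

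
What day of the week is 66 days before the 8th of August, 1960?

Friday

Aug 8, 1960 is a Monday.
66 mod 7 = 3, so 66 days before a Monday is Monday − 3 = Friday.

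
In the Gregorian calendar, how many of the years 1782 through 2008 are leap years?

55

Multiples of 4 in [1782,2008]: 57.
Of those, multiples of 100: 3 (not leap unless ÷400).
Multiples of 400: 1.
Leap years = 57 − 3 + 1 = 55.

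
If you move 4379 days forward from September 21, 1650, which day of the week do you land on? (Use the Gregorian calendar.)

First find the weekday of Sep 21, 1650. Doomsday rule: the anchor day for the 1600s is Tuesday. For year 50: 50÷12 = 4 r 2, and 2÷4 = 0, so 4+2+0 = 6.
Tuesday + 6 ≡ Monday — that's 1650's doomsday.
In September the doomsday date is Sep 5.
Sep 21 is 16 days after Sep 5; 16 mod 7 = 2, so Monday + 2 = Wednesday.
4379 mod 7 = 4, so 4379 days after a Wednesday is Wednesday + 4 = Sunday.

Sunday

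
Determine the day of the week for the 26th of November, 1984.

Doomsday rule: the anchor day for the 1900s is Wednesday. For year 84: 84÷12 = 7 r 0, and 0÷4 = 0, so 7+0+0 = 7.
Wednesday + 7 ≡ Wednesday — that's 1984's doomsday.
In November the doomsday date is Nov 7.
Nov 26 is 19 days after Nov 7; 19 mod 7 = 5, so Wednesday + 5 = Monday.

Monday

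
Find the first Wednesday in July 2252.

July 7, 2252

July 1, 2252 is a Thursday.
The first Wednesday is therefore July 7 (6 days later).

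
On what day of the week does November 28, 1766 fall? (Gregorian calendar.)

Doomsday rule: the anchor day for the 1700s is Sunday. For year 66: 66÷12 = 5 r 6, and 6÷4 = 1, so 5+6+1 = 12.
Sunday + 12 ≡ Friday — that's 1766's doomsday.
In November the doomsday date is Nov 7.
Nov 28 is 21 days after Nov 7; 21 mod 7 = 0, so Friday + 0 = Friday.

Friday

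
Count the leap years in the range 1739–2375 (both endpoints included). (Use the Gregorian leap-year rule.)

Multiples of 4 in [1739,2375]: 159.
Of those, multiples of 100: 6 (not leap unless ÷400).
Multiples of 400: 1.
Leap years = 159 − 6 + 1 = 154.

154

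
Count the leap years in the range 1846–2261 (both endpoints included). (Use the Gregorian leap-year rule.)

Multiples of 4 in [1846,2261]: 104.
Of those, multiples of 100: 4 (not leap unless ÷400).
Multiples of 400: 1.
Leap years = 104 − 4 + 1 = 101.

101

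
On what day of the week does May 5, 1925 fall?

Tuesday

Doomsday rule: the anchor day for the 1900s is Wednesday. For year 25: 25÷12 = 2 r 1, and 1÷4 = 0, so 2+1+0 = 3.
Wednesday + 3 ≡ Saturday — that's 1925's doomsday.
In May the doomsday date is May 9.
May 5 is 4 days before May 9; 4 mod 7 = 4, so Saturday − 4 = Tuesday.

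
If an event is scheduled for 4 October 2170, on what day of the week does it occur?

Thursday

Doomsday rule: the anchor day for the 2100s is Sunday. For year 70: 70÷12 = 5 r 10, and 10÷4 = 2, so 5+10+2 = 17.
Sunday + 17 ≡ Wednesday — that's 2170's doomsday.
In October the doomsday date is Oct 10.
Oct 4 is 6 days before Oct 10; 6 mod 7 = 6, so Wednesday − 6 = Thursday.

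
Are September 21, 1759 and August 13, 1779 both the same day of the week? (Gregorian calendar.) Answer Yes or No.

From Sep 21, 1759 to Aug 13, 1779 is 7266 days.
7266 mod 7 = 0, so they are the same weekday.
(Sep 21, 1759 is a Friday; Aug 13, 1779 is a Friday.)

Yes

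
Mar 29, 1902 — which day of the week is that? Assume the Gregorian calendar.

Saturday

Doomsday rule: the anchor day for the 1900s is Wednesday. For year 02: 2÷12 = 0 r 2, and 2÷4 = 0, so 0+2+0 = 2.
Wednesday + 2 ≡ Friday — that's 1902's doomsday.
In March the doomsday date is Mar 14.
Mar 29 is 15 days after Mar 14; 15 mod 7 = 1, so Friday + 1 = Saturday.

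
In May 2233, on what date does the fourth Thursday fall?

May 23, 2233

May 1, 2233 is a Wednesday.
The first Thursday is therefore May 2 (1 days later).
The fourth Thursday is 2 + 3×7 = May 23.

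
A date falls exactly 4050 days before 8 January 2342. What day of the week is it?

Sunday

First find the weekday of Jan 8, 2342. Doomsday rule: the anchor day for the 2300s is Wednesday. For year 42: 42÷12 = 3 r 6, and 6÷4 = 1, so 3+6+1 = 10.
Wednesday + 10 ≡ Saturday — that's 2342's doomsday.
In January the doomsday date is Jan 3 (2342 is not a leap year).
Jan 8 is 5 days after Jan 3; 5 mod 7 = 5, so Saturday + 5 = Thursday.
4050 mod 7 = 4, so 4050 days before a Thursday is Thursday − 4 = Sunday.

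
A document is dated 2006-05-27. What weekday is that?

Saturday

Doomsday rule: the anchor day for the 2000s is Tuesday. For year 06: 6÷12 = 0 r 6, and 6÷4 = 1, so 0+6+1 = 7.
Tuesday + 7 ≡ Tuesday — that's 2006's doomsday.
In May the doomsday date is May 9.
May 27 is 18 days after May 9; 18 mod 7 = 4, so Tuesday + 4 = Saturday.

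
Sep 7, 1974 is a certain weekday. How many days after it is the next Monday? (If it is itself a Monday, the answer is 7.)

2

Sep 7, 1974 is a Saturday.
From Saturday to the next Monday is 2 days.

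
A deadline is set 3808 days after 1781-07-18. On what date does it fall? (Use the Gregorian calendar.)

December 21, 1791

+365 (one year) → Jul 18, 1782 (3443 left).
+365 (one year) → Jul 18, 1783 (3078 left).
+366 (one year; includes Feb 29, 1784) → Jul 18, 1784 (2712 left).
+365 (one year) → Jul 18, 1785 (2347 left).
+365 (one year) → Jul 18, 1786 (1982 left).
+365 (one year) → Jul 18, 1787 (1617 left).
+366 (one year; includes Feb 29, 1788) → Jul 18, 1788 (1251 left).
+365 (one year) → Jul 18, 1789 (886 left).
+365 (one year) → Jul 18, 1790 (521 left).
+365 (one year) → Jul 18, 1791 (156 left).
Jul has 31 days: +14 → Aug 1, 1791 (142 left).
Aug has 31 days: +31 → Sep 1, 1791 (111 left).
Sep has 30 days: +30 → Oct 1, 1791 (81 left).
Oct has 31 days: +31 → Nov 1, 1791 (50 left).
Nov has 30 days: +30 → Dec 1, 1791 (20 left).
+20 → Dec 21, 1791.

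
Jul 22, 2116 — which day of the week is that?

Wednesday

January 1, 2116 is a Wednesday.
Jan 1, 2116 → Feb 1, 2116: 31 days (January has 31).
Feb 1, 2116 → Mar 1, 2116: 29 days (February has 29).
Mar 1, 2116 → Apr 1, 2116: 31 days (March has 31).
Apr 1, 2116 → May 1, 2116: 30 days (April has 30).
May 1, 2116 → Jun 1, 2116: 31 days (May has 31).
Jun 1, 2116 → Jul 1, 2116: 30 days (June has 30).
Jul 1, 2116 → Jul 22, 2116: 21 days.
Total: 203 days.
203 mod 7 = 0, so Wednesday + 0 = Wednesday.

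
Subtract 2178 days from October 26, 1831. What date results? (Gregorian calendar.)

November 8, 1825

−365 (one year) → Oct 26, 1830 (1813 left).
−365 (one year) → Oct 26, 1829 (1448 left).
−365 (one year) → Oct 26, 1828 (1083 left).
−366 (one year; includes Feb 29, 1828) → Oct 26, 1827 (717 left).
−365 (one year) → Oct 26, 1826 (352 left).
−26 → Sep 30, 1826 (end of Sep, 30 days; 326 left).
−30 → Aug 31, 1826 (end of Aug, 31 days; 296 left).
−31 → Jul 31, 1826 (end of Jul, 31 days; 265 left).
−31 → Jun 30, 1826 (end of Jun, 30 days; 234 left).
−30 → May 31, 1826 (end of May, 31 days; 204 left).
−31 → Apr 30, 1826 (end of Apr, 30 days; 173 left).
−30 → Mar 31, 1826 (end of Mar, 31 days; 143 left).
−31 → Feb 28, 1826 (end of Feb, 28 days; 112 left).
−28 → Jan 31, 1826 (end of Jan, 31 days; 84 left).
−31 → Dec 31, 1825 (end of Dec, 31 days; 53 left).
−31 → Nov 30, 1825 (end of Nov, 30 days; 22 left).
−22 → Nov 8, 1825.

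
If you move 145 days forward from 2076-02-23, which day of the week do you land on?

Feb 23, 2076 is a Sunday.
145 mod 7 = 5, so 145 days after a Sunday is Sunday + 5 = Friday.

Friday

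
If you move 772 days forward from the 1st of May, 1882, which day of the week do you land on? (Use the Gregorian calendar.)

First find the weekday of May 1, 1882. Doomsday rule: the anchor day for the 1800s is Friday. For year 82: 82÷12 = 6 r 10, and 10÷4 = 2, so 6+10+2 = 18.
Friday + 18 ≡ Tuesday — that's 1882's doomsday.
In May the doomsday date is May 9.
May 1 is 8 days before May 9; 8 mod 7 = 1, so Tuesday − 1 = Monday.
772 mod 7 = 2, so 772 days after a Monday is Monday + 2 = Wednesday.

Wednesday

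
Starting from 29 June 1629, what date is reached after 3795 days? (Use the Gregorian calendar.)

November 19, 1639

+365 (one year) → Jun 29, 1630 (3430 left).
+365 (one year) → Jun 29, 1631 (3065 left).
+366 (one year; includes Feb 29, 1632) → Jun 29, 1632 (2699 left).
+365 (one year) → Jun 29, 1633 (2334 left).
+365 (one year) → Jun 29, 1634 (1969 left).
+365 (one year) → Jun 29, 1635 (1604 left).
+366 (one year; includes Feb 29, 1636) → Jun 29, 1636 (1238 left).
+365 (one year) → Jun 29, 1637 (873 left).
+365 (one year) → Jun 29, 1638 (508 left).
+365 (one year) → Jun 29, 1639 (143 left).
Jun has 30 days: +2 → Jul 1, 1639 (141 left).
Jul has 31 days: +31 → Aug 1, 1639 (110 left).
Aug has 31 days: +31 → Sep 1, 1639 (79 left).
Sep has 30 days: +30 → Oct 1, 1639 (49 left).
Oct has 31 days: +31 → Nov 1, 1639 (18 left).
+18 → Nov 19, 1639.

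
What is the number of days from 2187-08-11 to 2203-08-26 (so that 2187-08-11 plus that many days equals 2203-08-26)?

Aug 11, 2187 → Aug 11, 2188: 366 days (Feb 29, 2188 is in that span).
Aug 11, 2188 → Aug 11, 2189: 365 days.
Aug 11, 2189 → Aug 11, 2190: 365 days.
Aug 11, 2190 → Aug 11, 2191: 365 days.
Aug 11, 2191 → Aug 11, 2192: 366 days (Feb 29, 2192 is in that span).
Aug 11, 2192 → Aug 11, 2193: 365 days.
Aug 11, 2193 → Aug 11, 2194: 365 days.
Aug 11, 2194 → Aug 11, 2195: 365 days.
Aug 11, 2195 → Aug 11, 2196: 366 days (Feb 29, 2196 is in that span).
Aug 11, 2196 → Aug 11, 2197: 365 days.
Aug 11, 2197 → Aug 11, 2198: 365 days.
Aug 11, 2198 → Aug 11, 2199: 365 days.
Aug 11, 2199 → Aug 11, 2200: 365 days.
Aug 11, 2200 → Aug 11, 2201: 365 days.
Aug 11, 2201 → Aug 11, 2202: 365 days.
Aug 11, 2202 → Sep 11, 2202: 31 days (August has 31).
Sep 11, 2202 → Oct 11, 2202: 30 days (September has 30).
Oct 11, 2202 → Nov 11, 2202: 31 days (October has 31).
Nov 11, 2202 → Dec 11, 2202: 30 days (November has 30).
Dec 11, 2202 → Jan 11, 2203: 31 days (December has 31).
Jan 11, 2203 → Feb 11, 2203: 31 days (January has 31).
Feb 11, 2203 → Mar 11, 2203: 28 days (February has 28).
Mar 11, 2203 → Apr 11, 2203: 31 days (March has 31).
Apr 11, 2203 → May 11, 2203: 30 days (April has 30).
May 11, 2203 → Jun 11, 2203: 31 days (May has 31).
Jun 11, 2203 → Jul 11, 2203: 30 days (June has 30).
Jul 11, 2203 → Aug 11, 2203: 31 days (July has 31).
Aug 11, 2203 → Aug 26, 2203: 15 days.
Total: 5858 days.

5858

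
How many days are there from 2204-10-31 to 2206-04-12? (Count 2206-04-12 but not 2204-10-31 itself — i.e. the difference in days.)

528

Oct 31, 2204 → Oct 31, 2205: 365 days.
Oct 31, 2205 → Nov 30, 2205: 30 days (October has 31).
Nov 30, 2205 → Dec 30, 2205: 30 days (November has 30).
Dec 30, 2205 → Jan 30, 2206: 31 days (December has 31).
Jan 30, 2206 → Feb 28, 2206: 29 days (January has 31).
Feb 28, 2206 → Mar 28, 2206: 28 days (February has 28).
Mar 28, 2206 → Apr 12, 2206: 15 days.
Total: 528 days.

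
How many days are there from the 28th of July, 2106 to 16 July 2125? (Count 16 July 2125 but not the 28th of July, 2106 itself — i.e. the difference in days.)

Jul 28, 2106 → Jul 28, 2107: 365 days.
Jul 28, 2107 → Jul 28, 2108: 366 days (Feb 29, 2108 is in that span).
Jul 28, 2108 → Jul 28, 2109: 365 days.
Jul 28, 2109 → Jul 28, 2110: 365 days.
Jul 28, 2110 → Jul 28, 2111: 365 days.
Jul 28, 2111 → Jul 28, 2112: 366 days (Feb 29, 2112 is in that span).
Jul 28, 2112 → Jul 28, 2113: 365 days.
Jul 28, 2113 → Jul 28, 2114: 365 days.
Jul 28, 2114 → Jul 28, 2115: 365 days.
Jul 28, 2115 → Jul 28, 2116: 366 days (Feb 29, 2116 is in that span).
Jul 28, 2116 → Jul 28, 2117: 365 days.
Jul 28, 2117 → Jul 28, 2118: 365 days.
Jul 28, 2118 → Jul 28, 2119: 365 days.
Jul 28, 2119 → Jul 28, 2120: 366 days (Feb 29, 2120 is in that span).
Jul 28, 2120 → Jul 28, 2121: 365 days.
Jul 28, 2121 → Jul 28, 2122: 365 days.
Jul 28, 2122 → Jul 28, 2123: 365 days.
Jul 28, 2123 → Jul 28, 2124: 366 days (Feb 29, 2124 is in that span).
Jul 28, 2124 → Aug 28, 2124: 31 days (July has 31).
Aug 28, 2124 → Sep 28, 2124: 31 days (August has 31).
Sep 28, 2124 → Oct 28, 2124: 30 days (September has 30).
Oct 28, 2124 → Nov 28, 2124: 31 days (October has 31).
Nov 28, 2124 → Dec 28, 2124: 30 days (November has 30).
Dec 28, 2124 → Jan 28, 2125: 31 days (December has 31).
Jan 28, 2125 → Feb 28, 2125: 31 days (January has 31).
Feb 28, 2125 → Mar 28, 2125: 28 days (February has 28).
Mar 28, 2125 → Apr 28, 2125: 31 days (March has 31).
Apr 28, 2125 → May 28, 2125: 30 days (April has 30).
May 28, 2125 → Jun 28, 2125: 31 days (May has 31).
Jun 28, 2125 → Jul 16, 2125: 18 days.
Total: 6928 days.

6928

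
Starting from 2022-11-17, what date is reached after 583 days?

June 22, 2024

+365 (one year) → Nov 17, 2023 (218 left).
Nov has 30 days: +14 → Dec 1, 2023 (204 left).
Dec has 31 days: +31 → Jan 1, 2024 (173 left).
Jan has 31 days: +31 → Feb 1, 2024 (142 left).
Feb has 29 days: +29 → Mar 1, 2024 (113 left).
Mar has 31 days: +31 → Apr 1, 2024 (82 left).
Apr has 30 days: +30 → May 1, 2024 (52 left).
May has 31 days: +31 → Jun 1, 2024 (21 left).
+21 → Jun 22, 2024.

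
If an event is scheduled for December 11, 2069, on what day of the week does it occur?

January 1, 2069 is a Tuesday.
Jan 1, 2069 → Feb 1, 2069: 31 days (January has 31).
Feb 1, 2069 → Mar 1, 2069: 28 days (February has 28).
Mar 1, 2069 → Apr 1, 2069: 31 days (March has 31).
Apr 1, 2069 → May 1, 2069: 30 days (April has 30).
May 1, 2069 → Jun 1, 2069: 31 days (May has 31).
Jun 1, 2069 → Jul 1, 2069: 30 days (June has 30).
Jul 1, 2069 → Aug 1, 2069: 31 days (July has 31).
Aug 1, 2069 → Sep 1, 2069: 31 days (August has 31).
Sep 1, 2069 → Oct 1, 2069: 30 days (September has 30).
Oct 1, 2069 → Nov 1, 2069: 31 days (October has 31).
Nov 1, 2069 → Dec 1, 2069: 30 days (November has 30).
Dec 1, 2069 → Dec 11, 2069: 10 days.
Total: 344 days.
344 mod 7 = 1, so Tuesday + 1 = Wednesday.

Wednesday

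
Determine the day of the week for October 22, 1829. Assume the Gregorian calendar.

Thursday

Doomsday rule: the anchor day for the 1800s is Friday. For year 29: 29÷12 = 2 r 5, and 5÷4 = 1, so 2+5+1 = 8.
Friday + 8 ≡ Saturday — that's 1829's doomsday.
In October the doomsday date is Oct 10.
Oct 22 is 12 days after Oct 10; 12 mod 7 = 5, so Saturday + 5 = Thursday.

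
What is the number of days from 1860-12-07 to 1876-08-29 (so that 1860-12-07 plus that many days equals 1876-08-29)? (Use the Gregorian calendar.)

Dec 7, 1860 → Dec 7, 1861: 365 days.
Dec 7, 1861 → Dec 7, 1862: 365 days.
Dec 7, 1862 → Dec 7, 1863: 365 days.
Dec 7, 1863 → Dec 7, 1864: 366 days (Feb 29, 1864 is in that span).
Dec 7, 1864 → Dec 7, 1865: 365 days.
Dec 7, 1865 → Dec 7, 1866: 365 days.
Dec 7, 1866 → Dec 7, 1867: 365 days.
Dec 7, 1867 → Dec 7, 1868: 366 days (Feb 29, 1868 is in that span).
Dec 7, 1868 → Dec 7, 1869: 365 days.
Dec 7, 1869 → Dec 7, 1870: 365 days.
Dec 7, 1870 → Dec 7, 1871: 365 days.
Dec 7, 1871 → Dec 7, 1872: 366 days (Feb 29, 1872 is in that span).
Dec 7, 1872 → Dec 7, 1873: 365 days.
Dec 7, 1873 → Dec 7, 1874: 365 days.
Dec 7, 1874 → Dec 7, 1875: 365 days.
Dec 7, 1875 → Jan 7, 1876: 31 days (December has 31).
Jan 7, 1876 → Feb 7, 1876: 31 days (January has 31).
Feb 7, 1876 → Mar 7, 1876: 29 days (February has 29).
Mar 7, 1876 → Apr 7, 1876: 31 days (March has 31).
Apr 7, 1876 → May 7, 1876: 30 days (April has 30).
May 7, 1876 → Jun 7, 1876: 31 days (May has 31).
Jun 7, 1876 → Jul 7, 1876: 30 days (June has 30).
Jul 7, 1876 → Aug 7, 1876: 31 days (July has 31).
Aug 7, 1876 → Aug 29, 1876: 22 days.
Total: 5744 days.

5744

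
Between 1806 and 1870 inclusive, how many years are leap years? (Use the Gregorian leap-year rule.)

16

Multiples of 4 in [1806,1870]: 16.
Of those, multiples of 100: 0 (not leap unless ÷400).
Multiples of 400: 0.
Leap years = 16 − 0 + 0 = 16.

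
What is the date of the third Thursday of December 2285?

December 17, 2285

December 1, 2285 is a Tuesday.
The first Thursday is therefore December 3 (2 days later).
The third Thursday is 3 + 2×7 = December 17.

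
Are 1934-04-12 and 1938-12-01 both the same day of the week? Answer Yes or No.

From Apr 12, 1934 to Dec 1, 1938 is 1694 days.
1694 mod 7 = 0, so they are the same weekday.
(Apr 12, 1934 is a Thursday; Dec 1, 1938 is a Thursday.)

Yes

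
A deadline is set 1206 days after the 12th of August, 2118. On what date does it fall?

November 30, 2121

+365 (one year) → Aug 12, 2119 (841 left).
+366 (one year; includes Feb 29, 2120) → Aug 12, 2120 (475 left).
+365 (one year) → Aug 12, 2121 (110 left).
Aug has 31 days: +20 → Sep 1, 2121 (90 left).
Sep has 30 days: +30 → Oct 1, 2121 (60 left).
Oct has 31 days: +31 → Nov 1, 2121 (29 left).
+29 → Nov 30, 2121.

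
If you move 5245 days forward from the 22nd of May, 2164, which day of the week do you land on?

First find the weekday of May 22, 2164. Doomsday rule: the anchor day for the 2100s is Sunday. For year 64: 64÷12 = 5 r 4, and 4÷4 = 1, so 5+4+1 = 10.
Sunday + 10 ≡ Wednesday — that's 2164's doomsday.
In May the doomsday date is May 9.
May 22 is 13 days after May 9; 13 mod 7 = 6, so Wednesday + 6 = Tuesday.
5245 mod 7 = 2, so 5245 days after a Tuesday is Tuesday + 2 = Thursday.

Thursday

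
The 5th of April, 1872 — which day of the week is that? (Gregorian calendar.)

Friday

Doomsday rule: the anchor day for the 1800s is Friday. For year 72: 72÷12 = 6 r 0, and 0÷4 = 0, so 6+0+0 = 6.
Friday + 6 ≡ Thursday — that's 1872's doomsday.
In April the doomsday date is Apr 4.
Apr 5 is 1 day after Apr 4; 1 mod 7 = 1, so Thursday + 1 = Friday.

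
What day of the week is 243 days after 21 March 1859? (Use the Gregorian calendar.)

First find the weekday of Mar 21, 1859. Doomsday rule: the anchor day for the 1800s is Friday. For year 59: 59÷12 = 4 r 11, and 11÷4 = 2, so 4+11+2 = 17.
Friday + 17 ≡ Monday — that's 1859's doomsday.
In March the doomsday date is Mar 14.
Mar 21 is 7 days after Mar 14; 7 mod 7 = 0, so Monday + 0 = Monday.
243 mod 7 = 5, so 243 days after a Monday is Monday + 5 = Saturday.

Saturday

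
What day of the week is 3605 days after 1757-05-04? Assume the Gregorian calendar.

Wednesday

First find the weekday of May 4, 1757. Doomsday rule: the anchor day for the 1700s is Sunday. For year 57: 57÷12 = 4 r 9, and 9÷4 = 2, so 4+9+2 = 15.
Sunday + 15 ≡ Monday — that's 1757's doomsday.
In May the doomsday date is May 9.
May 4 is 5 days before May 9; 5 mod 7 = 5, so Monday − 5 = Wednesday.
3605 mod 7 = 0, so 3605 days after a Wednesday is Wednesday + 0 = Wednesday.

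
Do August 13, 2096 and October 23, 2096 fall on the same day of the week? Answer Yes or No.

No

From Aug 13, 2096 to Oct 23, 2096 is 71 days.
71 mod 7 = 1, so they are different weekdays.
(Aug 13, 2096 is a Monday; Oct 23, 2096 is a Tuesday.)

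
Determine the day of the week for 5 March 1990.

Monday

Doomsday rule: the anchor day for the 1900s is Wednesday. For year 90: 90÷12 = 7 r 6, and 6÷4 = 1, so 7+6+1 = 14.
Wednesday + 14 ≡ Wednesday — that's 1990's doomsday.
In March the doomsday date is Mar 14.
Mar 5 is 9 days before Mar 14; 9 mod 7 = 2, so Wednesday − 2 = Monday.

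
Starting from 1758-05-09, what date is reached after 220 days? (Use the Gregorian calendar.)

December 15, 1758

May has 31 days: +23 → Jun 1, 1758 (197 left).
Jun has 30 days: +30 → Jul 1, 1758 (167 left).
Jul has 31 days: +31 → Aug 1, 1758 (136 left).
Aug has 31 days: +31 → Sep 1, 1758 (105 left).
Sep has 30 days: +30 → Oct 1, 1758 (75 left).
Oct has 31 days: +31 → Nov 1, 1758 (44 left).
Nov has 30 days: +30 → Dec 1, 1758 (14 left).
+14 → Dec 15, 1758.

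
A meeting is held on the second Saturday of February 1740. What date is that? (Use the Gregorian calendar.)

February 1, 1740 is a Monday.
The first Saturday is therefore February 6 (5 days later).
The second Saturday is 6 + 1×7 = February 13.

February 13, 1740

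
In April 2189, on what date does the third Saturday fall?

April 1, 2189 is a Wednesday.
The first Saturday is therefore April 4 (3 days later).
The third Saturday is 4 + 2×7 = April 18.

April 18, 2189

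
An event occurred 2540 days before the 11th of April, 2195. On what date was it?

−365 (one year) → Apr 11, 2194 (2175 left).
−365 (one year) → Apr 11, 2193 (1810 left).
−365 (one year) → Apr 11, 2192 (1445 left).
−366 (one year; includes Feb 29, 2192) → Apr 11, 2191 (1079 left).
−365 (one year) → Apr 11, 2190 (714 left).
−365 (one year) → Apr 11, 2189 (349 left).
−11 → Mar 31, 2189 (end of Mar, 31 days; 338 left).
−31 → Feb 28, 2189 (end of Feb, 28 days; 307 left).
−28 → Jan 31, 2189 (end of Jan, 31 days; 279 left).
−31 → Dec 31, 2188 (end of Dec, 31 days; 248 left).
−31 → Nov 30, 2188 (end of Nov, 30 days; 217 left).
−30 → Oct 31, 2188 (end of Oct, 31 days; 187 left).
−31 → Sep 30, 2188 (end of Sep, 30 days; 156 left).
−30 → Aug 31, 2188 (end of Aug, 31 days; 126 left).
−31 → Jul 31, 2188 (end of Jul, 31 days; 95 left).
−31 → Jun 30, 2188 (end of Jun, 30 days; 64 left).
−30 → May 31, 2188 (end of May, 31 days; 34 left).
−31 → Apr 30, 2188 (end of Apr, 30 days; 3 left).
−3 → Apr 27, 2188.

April 27, 2188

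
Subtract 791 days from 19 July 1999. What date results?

May 19, 1997

−365 (one year) → Jul 19, 1998 (426 left).
−365 (one year) → Jul 19, 1997 (61 left).
−19 → Jun 30, 1997 (end of Jun, 30 days; 42 left).
−30 → May 31, 1997 (end of May, 31 days; 12 left).
−12 → May 19, 1997.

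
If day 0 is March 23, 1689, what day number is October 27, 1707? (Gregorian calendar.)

6791

Mar 23, 1689 → Mar 23, 1690: 365 days.
Mar 23, 1690 → Mar 23, 1691: 365 days.
Mar 23, 1691 → Mar 23, 1692: 366 days (Feb 29, 1692 is in that span).
Mar 23, 1692 → Mar 23, 1693: 365 days.
Mar 23, 1693 → Mar 23, 1694: 365 days.
Mar 23, 1694 → Mar 23, 1695: 365 days.
Mar 23, 1695 → Mar 23, 1696: 366 days (Feb 29, 1696 is in that span).
Mar 23, 1696 → Mar 23, 1697: 365 days.
Mar 23, 1697 → Mar 23, 1698: 365 days.
Mar 23, 1698 → Mar 23, 1699: 365 days.
Mar 23, 1699 → Mar 23, 1700: 365 days.
Mar 23, 1700 → Mar 23, 1701: 365 days.
Mar 23, 1701 → Mar 23, 1702: 365 days.
Mar 23, 1702 → Mar 23, 1703: 365 days.
Mar 23, 1703 → Mar 23, 1704: 366 days (Feb 29, 1704 is in that span).
Mar 23, 1704 → Mar 23, 1705: 365 days.
Mar 23, 1705 → Mar 23, 1706: 365 days.
Mar 23, 1706 → Mar 23, 1707: 365 days.
Mar 23, 1707 → Apr 23, 1707: 31 days (March has 31).
Apr 23, 1707 → May 23, 1707: 30 days (April has 30).
May 23, 1707 → Jun 23, 1707: 31 days (May has 31).
Jun 23, 1707 → Jul 23, 1707: 30 days (June has 30).
Jul 23, 1707 → Aug 23, 1707: 31 days (July has 31).
Aug 23, 1707 → Sep 23, 1707: 31 days (August has 31).
Sep 23, 1707 → Oct 23, 1707: 30 days (September has 30).
Oct 23, 1707 → Oct 27, 1707: 4 days.
Total: 6791 days.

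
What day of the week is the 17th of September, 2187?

Doomsday rule: the anchor day for the 2100s is Sunday. For year 87: 87÷12 = 7 r 3, and 3÷4 = 0, so 7+3+0 = 10.
Sunday + 10 ≡ Wednesday — that's 2187's doomsday.
In September the doomsday date is Sep 5.
Sep 17 is 12 days after Sep 5; 12 mod 7 = 5, so Wednesday + 5 = Monday.

Monday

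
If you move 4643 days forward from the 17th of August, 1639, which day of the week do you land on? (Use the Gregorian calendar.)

First find the weekday of Aug 17, 1639. Doomsday rule: the anchor day for the 1600s is Tuesday. For year 39: 39÷12 = 3 r 3, and 3÷4 = 0, so 3+3+0 = 6.
Tuesday + 6 ≡ Monday — that's 1639's doomsday.
In August the doomsday date is Aug 8.
Aug 17 is 9 days after Aug 8; 9 mod 7 = 2, so Monday + 2 = Wednesday.
4643 mod 7 = 2, so 4643 days after a Wednesday is Wednesday + 2 = Friday.

Friday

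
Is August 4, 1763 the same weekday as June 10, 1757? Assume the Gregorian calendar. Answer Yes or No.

From Jun 10, 1757 to Aug 4, 1763 is 2246 days.
2246 mod 7 = 6, so they are different weekdays.
(Jun 10, 1757 is a Friday; Aug 4, 1763 is a Thursday.)

No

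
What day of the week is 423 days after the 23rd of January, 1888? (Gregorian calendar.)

Thursday

Jan 23, 1888 is a Monday.
423 mod 7 = 3, so 423 days after a Monday is Monday + 3 = Thursday.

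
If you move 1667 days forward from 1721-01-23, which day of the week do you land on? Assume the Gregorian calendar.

Jan 23, 1721 is a Thursday.
1667 mod 7 = 1, so 1667 days after a Thursday is Thursday + 1 = Friday.

Friday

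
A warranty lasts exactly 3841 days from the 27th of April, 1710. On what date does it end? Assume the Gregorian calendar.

+365 (one year) → Apr 27, 1711 (3476 left).
+366 (one year; includes Feb 29, 1712) → Apr 27, 1712 (3110 left).
+365 (one year) → Apr 27, 1713 (2745 left).
+365 (one year) → Apr 27, 1714 (2380 left).
+365 (one year) → Apr 27, 1715 (2015 left).
+366 (one year; includes Feb 29, 1716) → Apr 27, 1716 (1649 left).
+365 (one year) → Apr 27, 1717 (1284 left).
+365 (one year) → Apr 27, 1718 (919 left).
+365 (one year) → Apr 27, 1719 (554 left).
+366 (one year; includes Feb 29, 1720) → Apr 27, 1720 (188 left).
Apr has 30 days: +4 → May 1, 1720 (184 left).
May has 31 days: +31 → Jun 1, 1720 (153 left).
Jun has 30 days: +30 → Jul 1, 1720 (123 left).
Jul has 31 days: +31 → Aug 1, 1720 (92 left).
Aug has 31 days: +31 → Sep 1, 1720 (61 left).
Sep has 30 days: +30 → Oct 1, 1720 (31 left).
Oct has 31 days: +31 → Nov 1, 1720 (0 left).

November 1, 1720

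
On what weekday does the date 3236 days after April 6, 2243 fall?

Saturday

First find the weekday of Apr 6, 2243. Doomsday rule: the anchor day for the 2200s is Friday. For year 43: 43÷12 = 3 r 7, and 7÷4 = 1, so 3+7+1 = 11.
Friday + 11 ≡ Tuesday — that's 2243's doomsday.
In April the doomsday date is Apr 4.
Apr 6 is 2 days after Apr 4; 2 mod 7 = 2, so Tuesday + 2 = Thursday.
3236 mod 7 = 2, so 3236 days after a Thursday is Thursday + 2 = Saturday.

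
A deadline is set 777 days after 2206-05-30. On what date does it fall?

July 15, 2208

+365 (one year) → May 30, 2207 (412 left).
+366 (one year; includes Feb 29, 2208) → May 30, 2208 (46 left).
May has 31 days: +2 → Jun 1, 2208 (44 left).
Jun has 30 days: +30 → Jul 1, 2208 (14 left).
+14 → Jul 15, 2208.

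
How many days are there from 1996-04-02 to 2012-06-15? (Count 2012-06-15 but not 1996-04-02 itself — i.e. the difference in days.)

5918

Apr 2, 1996 → Apr 2, 1997: 365 days.
Apr 2, 1997 → Apr 2, 1998: 365 days.
Apr 2, 1998 → Apr 2, 1999: 365 days.
Apr 2, 1999 → Apr 2, 2000: 366 days (Feb 29, 2000 is in that span).
Apr 2, 2000 → Apr 2, 2001: 365 days.
Apr 2, 2001 → Apr 2, 2002: 365 days.
Apr 2, 2002 → Apr 2, 2003: 365 days.
Apr 2, 2003 → Apr 2, 2004: 366 days (Feb 29, 2004 is in that span).
Apr 2, 2004 → Apr 2, 2005: 365 days.
Apr 2, 2005 → Apr 2, 2006: 365 days.
Apr 2, 2006 → Apr 2, 2007: 365 days.
Apr 2, 2007 → Apr 2, 2008: 366 days (Feb 29, 2008 is in that span).
Apr 2, 2008 → Apr 2, 2009: 365 days.
Apr 2, 2009 → Apr 2, 2010: 365 days.
Apr 2, 2010 → Apr 2, 2011: 365 days.
Apr 2, 2011 → Apr 2, 2012: 366 days (Feb 29, 2012 is in that span).
Apr 2, 2012 → May 2, 2012: 30 days (April has 30).
May 2, 2012 → Jun 2, 2012: 31 days (May has 31).
Jun 2, 2012 → Jun 15, 2012: 13 days.
Total: 5918 days.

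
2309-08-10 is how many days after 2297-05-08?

4476

May 8, 2297 → May 8, 2298: 365 days.
May 8, 2298 → May 8, 2299: 365 days.
May 8, 2299 → May 8, 2300: 365 days.
May 8, 2300 → May 8, 2301: 365 days.
May 8, 2301 → May 8, 2302: 365 days.
May 8, 2302 → May 8, 2303: 365 days.
May 8, 2303 → May 8, 2304: 366 days (Feb 29, 2304 is in that span).
May 8, 2304 → May 8, 2305: 365 days.
May 8, 2305 → May 8, 2306: 365 days.
May 8, 2306 → May 8, 2307: 365 days.
May 8, 2307 → May 8, 2308: 366 days (Feb 29, 2308 is in that span).
May 8, 2308 → May 8, 2309: 365 days.
May 8, 2309 → Jun 8, 2309: 31 days (May has 31).
Jun 8, 2309 → Jul 8, 2309: 30 days (June has 30).
Jul 8, 2309 → Aug 8, 2309: 31 days (July has 31).
Aug 8, 2309 → Aug 10, 2309: 2 days.
Total: 4476 days.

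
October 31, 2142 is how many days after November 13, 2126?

Nov 13, 2126 → Nov 13, 2127: 365 days.
Nov 13, 2127 → Nov 13, 2128: 366 days (Feb 29, 2128 is in that span).
Nov 13, 2128 → Nov 13, 2129: 365 days.
Nov 13, 2129 → Nov 13, 2130: 365 days.
Nov 13, 2130 → Nov 13, 2131: 365 days.
Nov 13, 2131 → Nov 13, 2132: 366 days (Feb 29, 2132 is in that span).
Nov 13, 2132 → Nov 13, 2133: 365 days.
Nov 13, 2133 → Nov 13, 2134: 365 days.
Nov 13, 2134 → Nov 13, 2135: 365 days.
Nov 13, 2135 → Nov 13, 2136: 366 days (Feb 29, 2136 is in that span).
Nov 13, 2136 → Nov 13, 2137: 365 days.
Nov 13, 2137 → Nov 13, 2138: 365 days.
Nov 13, 2138 → Nov 13, 2139: 365 days.
Nov 13, 2139 → Nov 13, 2140: 366 days (Feb 29, 2140 is in that span).
Nov 13, 2140 → Nov 13, 2141: 365 days.
Nov 13, 2141 → Dec 13, 2141: 30 days (November has 30).
Dec 13, 2141 → Jan 13, 2142: 31 days (December has 31).
Jan 13, 2142 → Feb 13, 2142: 31 days (January has 31).
Feb 13, 2142 → Mar 13, 2142: 28 days (February has 28).
Mar 13, 2142 → Apr 13, 2142: 31 days (March has 31).
Apr 13, 2142 → May 13, 2142: 30 days (April has 30).
May 13, 2142 → Jun 13, 2142: 31 days (May has 31).
Jun 13, 2142 → Jul 13, 2142: 30 days (June has 30).
Jul 13, 2142 → Aug 13, 2142: 31 days (July has 31).
Aug 13, 2142 → Sep 13, 2142: 31 days (August has 31).
Sep 13, 2142 → Oct 13, 2142: 30 days (September has 30).
Oct 13, 2142 → Oct 31, 2142: 18 days.
Total: 5831 days.

5831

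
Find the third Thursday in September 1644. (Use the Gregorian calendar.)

September 1, 1644 is a Thursday.
The first Thursday is therefore September 1 (same day).
The third Thursday is 1 + 2×7 = September 15.

September 15, 1644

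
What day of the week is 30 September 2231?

Friday

January 1, 2231 is a Saturday.
Jan 1, 2231 → Feb 1, 2231: 31 days (January has 31).
Feb 1, 2231 → Mar 1, 2231: 28 days (February has 28).
Mar 1, 2231 → Apr 1, 2231: 31 days (March has 31).
Apr 1, 2231 → May 1, 2231: 30 days (April has 30).
May 1, 2231 → Jun 1, 2231: 31 days (May has 31).
Jun 1, 2231 → Jul 1, 2231: 30 days (June has 30).
Jul 1, 2231 → Aug 1, 2231: 31 days (July has 31).
Aug 1, 2231 → Sep 1, 2231: 31 days (August has 31).
Sep 1, 2231 → Sep 30, 2231: 29 days.
Total: 272 days.
272 mod 7 = 6, so Saturday + 6 = Friday.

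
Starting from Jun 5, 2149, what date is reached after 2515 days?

+365 (one year) → Jun 5, 2150 (2150 left).
+365 (one year) → Jun 5, 2151 (1785 left).
+366 (one year; includes Feb 29, 2152) → Jun 5, 2152 (1419 left).
+365 (one year) → Jun 5, 2153 (1054 left).
+365 (one year) → Jun 5, 2154 (689 left).
+365 (one year) → Jun 5, 2155 (324 left).
Jun has 30 days: +26 → Jul 1, 2155 (298 left).
Jul has 31 days: +31 → Aug 1, 2155 (267 left).
Aug has 31 days: +31 → Sep 1, 2155 (236 left).
Sep has 30 days: +30 → Oct 1, 2155 (206 left).
Oct has 31 days: +31 → Nov 1, 2155 (175 left).
Nov has 30 days: +30 → Dec 1, 2155 (145 left).
Dec has 31 days: +31 → Jan 1, 2156 (114 left).
Jan has 31 days: +31 → Feb 1, 2156 (83 left).
Feb has 29 days: +29 → Mar 1, 2156 (54 left).
Mar has 31 days: +31 → Apr 1, 2156 (23 left).
+23 → Apr 24, 2156.

April 24, 2156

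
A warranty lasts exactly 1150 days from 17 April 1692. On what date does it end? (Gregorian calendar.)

June 11, 1695

+365 (one year) → Apr 17, 1693 (785 left).
+365 (one year) → Apr 17, 1694 (420 left).
+365 (one year) → Apr 17, 1695 (55 left).
Apr has 30 days: +14 → May 1, 1695 (41 left).
May has 31 days: +31 → Jun 1, 1695 (10 left).
+10 → Jun 11, 1695.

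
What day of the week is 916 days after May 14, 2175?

Saturday

First find the weekday of May 14, 2175. Doomsday rule: the anchor day for the 2100s is Sunday. For year 75: 75÷12 = 6 r 3, and 3÷4 = 0, so 6+3+0 = 9.
Sunday + 9 ≡ Tuesday — that's 2175's doomsday.
In May the doomsday date is May 9.
May 14 is 5 days after May 9; 5 mod 7 = 5, so Tuesday + 5 = Sunday.
916 mod 7 = 6, so 916 days after a Sunday is Sunday + 6 = Saturday.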